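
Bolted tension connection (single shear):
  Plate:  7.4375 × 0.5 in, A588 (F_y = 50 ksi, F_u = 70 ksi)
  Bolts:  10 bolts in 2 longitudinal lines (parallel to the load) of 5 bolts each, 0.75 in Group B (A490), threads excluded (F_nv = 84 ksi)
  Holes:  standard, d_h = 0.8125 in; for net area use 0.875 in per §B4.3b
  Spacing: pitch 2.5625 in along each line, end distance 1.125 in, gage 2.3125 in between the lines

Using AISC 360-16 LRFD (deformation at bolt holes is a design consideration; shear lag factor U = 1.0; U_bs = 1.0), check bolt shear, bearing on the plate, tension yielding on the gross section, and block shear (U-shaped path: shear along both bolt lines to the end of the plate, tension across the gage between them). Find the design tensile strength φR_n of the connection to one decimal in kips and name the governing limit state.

167.3 kips (gross-section yield governs)

Bolt shear: A_b = π(0.75)²/4 = 0.44179 in². φR_n = 0.75 × 84 × 0.44179 × 10 × 1 = 278.3 kips.
Bearing (0.5 in plate, F_u = 70 ksi): end bolts L_c = 1.125 − 0.8125/2 = 0.71875, R_n = min(1.2×0.71875×0.5×70, 2.4×0.75×0.5×70) = 30.188 kips/bolt; interior L_c = 2.5625 − 0.8125 = 1.75, R_n = 63 kips/bolt. φR_n = 0.75 × (2×30.188 + 8×63) = 423.3 kips.
Tension yield (gross): A_g = 7.4375×0.5 = 3.7188 in². φR_n = 0.90 × 50 × 3.7188 = 167.3 kips.
Block shear: shear path 2×[1.125+4×2.5625] = 2×11.375 in, A_gv = 11.375, A_nv = 2×(11.375 − 4.5×0.875)×0.5 = 7.4375 in²; tension across gage: (2.3125 − 1×0.875)×0.5 = 0.71875 in². R_n = min(0.6×70×7.4375, 0.6×50×11.375) + 1.0×70×0.71875 = min(312.38, 341.25) + 50.313 = 362.69 kips. φR_n = 0.75 × 362.69 = 272.0 kips.
Governing: min(278.3, 423.3, 167.3, 272.0) = 167.3 kips → gross-section yield.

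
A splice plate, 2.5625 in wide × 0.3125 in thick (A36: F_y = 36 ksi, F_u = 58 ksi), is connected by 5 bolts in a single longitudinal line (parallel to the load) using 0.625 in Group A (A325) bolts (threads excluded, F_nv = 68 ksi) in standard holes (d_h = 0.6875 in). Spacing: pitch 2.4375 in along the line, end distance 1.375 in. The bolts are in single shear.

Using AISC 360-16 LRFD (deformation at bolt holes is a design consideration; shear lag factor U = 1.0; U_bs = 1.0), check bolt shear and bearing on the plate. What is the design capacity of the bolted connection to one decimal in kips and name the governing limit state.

78.2 kips (bolt shear governs)

Bolt shear: A_b = π(0.625)²/4 = 0.3068 in². φR_n = 0.75 × 68 × 0.3068 × 5 × 1 = 78.2 kips.
Bearing (0.3125 in plate, F_u = 58 ksi): end bolts L_c = 1.375 − 0.6875/2 = 1.03125, R_n = min(1.2×1.03125×0.3125×58, 2.4×0.625×0.3125×58) = 22.43 kips/bolt; interior L_c = 2.4375 − 0.6875 = 1.75, R_n = 27.188 kips/bolt. φR_n = 0.75 × (1×22.43 + 4×27.188) = 98.4 kips.
Governing: min(78.2, 98.4) = 78.2 kips → bolt shear.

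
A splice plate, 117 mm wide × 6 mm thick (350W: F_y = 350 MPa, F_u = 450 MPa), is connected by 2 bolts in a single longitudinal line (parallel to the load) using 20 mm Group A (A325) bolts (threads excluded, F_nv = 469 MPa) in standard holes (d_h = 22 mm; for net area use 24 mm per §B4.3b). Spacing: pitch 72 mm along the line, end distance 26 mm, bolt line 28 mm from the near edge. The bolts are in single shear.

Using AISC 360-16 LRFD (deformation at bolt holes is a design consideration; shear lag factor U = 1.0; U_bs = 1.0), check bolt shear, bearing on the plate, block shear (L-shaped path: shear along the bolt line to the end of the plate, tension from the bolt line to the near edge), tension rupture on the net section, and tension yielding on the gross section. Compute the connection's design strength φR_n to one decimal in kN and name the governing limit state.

107.7 kN (block shear governs)

Bolt shear: A_b = π(20)²/4 = 314.16 mm². φR_n = 0.75 × 469 × 314.16 × 2 × 1 = 221.0 kN.
Bearing (6 mm plate, F_u = 450 MPa): end bolts L_c = 26 − 22/2 = 15, R_n = min(1.2×15×6×450, 2.4×20×6×450) = 48.6 kN/bolt; interior L_c = 72 − 22 = 50, R_n = 129.6 kN/bolt. φR_n = 0.75 × (1×48.6 + 1×129.6) = 133.7 kN.
Block shear: shear path 1×[26+1×72] = 1×98 mm, A_gv = 588, A_nv = 1×(98 − 1.5×24)×6 = 372 mm²; tension to near edge: (28 − 0.5×24)×6 = 96 mm². R_n = min(0.6×450×372, 0.6×350×588) + 1.0×450×96 = min(100.44, 123.48) + 43.2 = 143.64 kN. φR_n = 0.75 × 143.64 = 107.7 kN.
Tension rupture (net): A_n = (117 − 1×24)×6 = 558 mm² (U = 1.0, A_e = A_n). φR_n = 0.75 × 450 × 558 = 188.3 kN.
Tension yield (gross): A_g = 117×6 = 702 mm². φR_n = 0.90 × 350 × 702 = 221.1 kN.
Governing: min(221.0, 133.7, 107.7, 188.3, 221.1) = 107.7 kN → block shear.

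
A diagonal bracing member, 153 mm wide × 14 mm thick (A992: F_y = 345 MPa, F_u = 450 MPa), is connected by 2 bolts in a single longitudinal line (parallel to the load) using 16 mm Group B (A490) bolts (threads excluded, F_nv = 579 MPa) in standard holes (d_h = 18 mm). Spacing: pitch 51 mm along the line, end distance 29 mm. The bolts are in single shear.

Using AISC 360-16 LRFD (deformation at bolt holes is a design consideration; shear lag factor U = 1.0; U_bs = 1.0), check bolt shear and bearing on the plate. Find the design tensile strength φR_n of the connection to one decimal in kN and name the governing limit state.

Bolt shear: A_b = π(16)²/4 = 201.06 mm². φR_n = 0.75 × 579 × 201.06 × 2 × 1 = 174.6 kN.
Bearing (14 mm plate, F_u = 450 MPa): end bolts L_c = 29 − 18/2 = 20, R_n = min(1.2×20×14×450, 2.4×16×14×450) = 151.2 kN/bolt; interior L_c = 51 − 18 = 33, R_n = 241.92 kN/bolt. φR_n = 0.75 × (1×151.2 + 1×241.92) = 294.8 kN.
Governing: min(174.6, 294.8) = 174.6 kN → bolt shear.

174.6 kN (bolt shear governs)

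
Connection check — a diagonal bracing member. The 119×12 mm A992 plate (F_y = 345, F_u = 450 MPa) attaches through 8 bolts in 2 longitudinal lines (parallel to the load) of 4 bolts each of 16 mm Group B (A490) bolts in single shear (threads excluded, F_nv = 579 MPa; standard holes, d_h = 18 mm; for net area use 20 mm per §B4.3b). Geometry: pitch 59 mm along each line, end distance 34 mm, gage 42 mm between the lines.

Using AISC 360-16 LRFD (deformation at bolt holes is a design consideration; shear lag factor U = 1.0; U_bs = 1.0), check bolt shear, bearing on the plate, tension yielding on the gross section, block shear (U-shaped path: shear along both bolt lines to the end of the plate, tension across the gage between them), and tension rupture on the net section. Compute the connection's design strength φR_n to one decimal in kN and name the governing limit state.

320.0 kN (net-section rupture governs)

Bolt shear: A_b = π(16)²/4 = 201.06 mm². φR_n = 0.75 × 579 × 201.06 × 8 × 1 = 698.5 kN.
Bearing (12 mm plate, F_u = 450 MPa): end bolts L_c = 34 − 18/2 = 25, R_n = min(1.2×25×12×450, 2.4×16×12×450) = 162 kN/bolt; interior L_c = 59 − 18 = 41, R_n = 207.36 kN/bolt. φR_n = 0.75 × (2×162 + 6×207.36) = 1176.1 kN.
Tension yield (gross): A_g = 119×12 = 1428 mm². φR_n = 0.90 × 345 × 1428 = 443.4 kN.
Block shear: shear path 2×[34+3×59] = 2×211 mm, A_gv = 5064, A_nv = 2×(211 − 3.5×20)×12 = 3384 mm²; tension across gage: (42 − 1×20)×12 = 264 mm². R_n = min(0.6×450×3384, 0.6×345×5064) + 1.0×450×264 = min(913.68, 1048.2) + 118.8 = 1032.5 kN. φR_n = 0.75 × 1032.5 = 774.4 kN.
Tension rupture (net): A_n = (119 − 2×20)×12 = 948 mm² (U = 1.0, A_e = A_n). φR_n = 0.75 × 450 × 948 = 320.0 kN.
Governing: min(698.5, 1176.1, 443.4, 774.4, 320.0) = 320.0 kN → net-section rupture.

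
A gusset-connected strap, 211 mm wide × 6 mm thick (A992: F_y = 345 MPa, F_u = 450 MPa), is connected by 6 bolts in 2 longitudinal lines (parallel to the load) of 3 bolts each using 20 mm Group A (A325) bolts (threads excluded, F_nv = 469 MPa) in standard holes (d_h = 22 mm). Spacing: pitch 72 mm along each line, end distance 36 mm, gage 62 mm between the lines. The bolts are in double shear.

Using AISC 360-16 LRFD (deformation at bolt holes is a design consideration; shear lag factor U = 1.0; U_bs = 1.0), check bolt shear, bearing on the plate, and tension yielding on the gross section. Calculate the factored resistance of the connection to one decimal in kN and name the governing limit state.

Bolt shear: A_b = π(20)²/4 = 314.16 mm². φR_n = 0.75 × 469 × 314.16 × 6 × 2 = 1326.1 kN.
Bearing (6 mm plate, F_u = 450 MPa): end bolts L_c = 36 − 22/2 = 25, R_n = min(1.2×25×6×450, 2.4×20×6×450) = 81 kN/bolt; interior L_c = 72 − 22 = 50, R_n = 129.6 kN/bolt. φR_n = 0.75 × (2×81 + 4×129.6) = 510.3 kN.
Tension yield (gross): A_g = 211×6 = 1266 mm². φR_n = 0.90 × 345 × 1266 = 393.1 kN.
Governing: min(1326.1, 510.3, 393.1) = 393.1 kN → gross-section yield.

393.1 kN (gross-section yield governs)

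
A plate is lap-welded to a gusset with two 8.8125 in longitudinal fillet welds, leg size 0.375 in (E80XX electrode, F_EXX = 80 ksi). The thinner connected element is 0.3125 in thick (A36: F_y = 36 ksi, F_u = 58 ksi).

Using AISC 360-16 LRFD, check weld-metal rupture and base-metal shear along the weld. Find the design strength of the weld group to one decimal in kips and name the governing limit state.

Weld metal: throat = 0.707×0.375 = 0.26513 in, L = 2×8.8125 = 17.625 in. φR_n = 0.75 × 0.6 × 80 × 0.26513 × 17.625 = 168.2 kips.
Base metal shear (0.3125 in plate): yield φR_n = 1.0×0.6×36×0.3125×17.625 = 119.0 kips; rupture φR_n = 0.75×0.6×58×0.3125×17.625 = 143.8 kips; take 119.0 kips (yield).
Governing: min(168.2, 119.0) = 119.0 kips → base-metal shear.

119.0 kips (base-metal shear governs)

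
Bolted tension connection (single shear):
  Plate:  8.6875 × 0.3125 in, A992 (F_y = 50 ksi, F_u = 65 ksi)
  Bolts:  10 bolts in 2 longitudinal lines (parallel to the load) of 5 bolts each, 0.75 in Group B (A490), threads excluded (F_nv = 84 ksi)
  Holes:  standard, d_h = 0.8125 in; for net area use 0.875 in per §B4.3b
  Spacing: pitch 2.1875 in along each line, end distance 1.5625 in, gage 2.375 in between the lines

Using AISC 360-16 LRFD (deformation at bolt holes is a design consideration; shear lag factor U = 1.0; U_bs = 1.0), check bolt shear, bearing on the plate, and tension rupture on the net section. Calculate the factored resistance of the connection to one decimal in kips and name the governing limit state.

Bolt shear: A_b = π(0.75)²/4 = 0.44179 in². φR_n = 0.75 × 84 × 0.44179 × 10 × 1 = 278.3 kips.
Bearing (0.3125 in plate, F_u = 65 ksi): end bolts L_c = 1.5625 − 0.8125/2 = 1.15625, R_n = min(1.2×1.15625×0.3125×65, 2.4×0.75×0.3125×65) = 28.184 kips/bolt; interior L_c = 2.1875 − 0.8125 = 1.375, R_n = 33.516 kips/bolt. φR_n = 0.75 × (2×28.184 + 8×33.516) = 243.4 kips.
Tension rupture (net): A_n = (8.6875 − 2×0.875)×0.3125 = 2.168 in² (U = 1.0, A_e = A_n). φR_n = 0.75 × 65 × 2.168 = 105.7 kips.
Governing: min(278.3, 243.4, 105.7) = 105.7 kips → net-section rupture.

105.7 kips (net-section rupture governs)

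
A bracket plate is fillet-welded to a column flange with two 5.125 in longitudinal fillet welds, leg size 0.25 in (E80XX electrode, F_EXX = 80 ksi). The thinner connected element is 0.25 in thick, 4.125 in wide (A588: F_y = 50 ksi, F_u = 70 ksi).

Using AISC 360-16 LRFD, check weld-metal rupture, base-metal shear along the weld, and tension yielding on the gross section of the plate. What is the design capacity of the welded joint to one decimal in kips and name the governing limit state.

Weld metal: throat = 0.707×0.25 = 0.17675 in, L = 2×5.125 = 10.25 in. φR_n = 0.75 × 0.6 × 80 × 0.17675 × 10.25 = 65.2 kips.
Base metal shear (0.25 in plate): yield φR_n = 1.0×0.6×50×0.25×10.25 = 76.9 kips; rupture φR_n = 0.75×0.6×70×0.25×10.25 = 80.7 kips; take 76.9 kips (yield).
Tension yield (gross): A_g = 4.125×0.25 = 1.0313 in². φR_n = 0.90 × 50 × 1.0313 = 46.4 kips.
Governing: min(65.2, 76.9, 46.4) = 46.4 kips → gross-section yield.

46.4 kips (gross-section yield governs)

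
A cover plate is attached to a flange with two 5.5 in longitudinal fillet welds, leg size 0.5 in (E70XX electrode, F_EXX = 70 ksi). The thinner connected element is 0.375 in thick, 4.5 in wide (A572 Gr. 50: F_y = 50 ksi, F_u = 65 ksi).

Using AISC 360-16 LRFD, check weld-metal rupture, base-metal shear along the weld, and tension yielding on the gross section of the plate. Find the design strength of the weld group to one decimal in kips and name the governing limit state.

Weld metal: throat = 0.707×0.5 = 0.3535 in, L = 2×5.5 = 11 in. φR_n = 0.75 × 0.6 × 70 × 0.3535 × 11 = 122.5 kips.
Base metal shear (0.375 in plate): yield φR_n = 1.0×0.6×50×0.375×11 = 123.8 kips; rupture φR_n = 0.75×0.6×65×0.375×11 = 120.7 kips; take 120.7 kips (rupture).
Tension yield (gross): A_g = 4.5×0.375 = 1.6875 in². φR_n = 0.90 × 50 × 1.6875 = 75.9 kips.
Governing: min(122.5, 120.7, 75.9) = 75.9 kips → gross-section yield.

75.9 kips (gross-section yield governs)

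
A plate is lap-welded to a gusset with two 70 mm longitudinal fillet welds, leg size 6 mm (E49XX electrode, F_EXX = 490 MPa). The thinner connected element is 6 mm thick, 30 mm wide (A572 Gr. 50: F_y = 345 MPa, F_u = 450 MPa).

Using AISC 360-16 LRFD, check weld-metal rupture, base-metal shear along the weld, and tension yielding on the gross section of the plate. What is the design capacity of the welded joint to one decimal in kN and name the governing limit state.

55.9 kN (gross-section yield governs)

Weld metal: throat = 0.707×6 = 4.242 mm, L = 2×70 = 140 mm. φR_n = 0.75 × 0.6 × 490 × 4.242 × 140 = 131.0 kN.
Base metal shear (6 mm plate): yield φR_n = 1.0×0.6×345×6×140 = 173.9 kN; rupture φR_n = 0.75×0.6×450×6×140 = 170.1 kN; take 170.1 kN (rupture).
Tension yield (gross): A_g = 30×6 = 180 mm². φR_n = 0.90 × 345 × 180 = 55.9 kN.
Governing: min(131.0, 170.1, 55.9) = 55.9 kN → gross-section yield.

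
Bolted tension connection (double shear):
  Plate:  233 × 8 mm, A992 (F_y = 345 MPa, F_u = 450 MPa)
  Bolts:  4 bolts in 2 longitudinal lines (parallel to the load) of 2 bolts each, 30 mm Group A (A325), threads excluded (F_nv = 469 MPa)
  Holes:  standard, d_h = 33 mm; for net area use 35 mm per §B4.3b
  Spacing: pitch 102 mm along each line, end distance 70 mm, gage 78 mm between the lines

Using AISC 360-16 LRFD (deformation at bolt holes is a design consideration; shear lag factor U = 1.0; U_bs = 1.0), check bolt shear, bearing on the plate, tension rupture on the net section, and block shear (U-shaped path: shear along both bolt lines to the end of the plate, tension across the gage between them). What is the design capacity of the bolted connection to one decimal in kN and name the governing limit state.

440.1 kN (net-section rupture governs)

Bolt shear: A_b = π(30)²/4 = 706.86 mm². φR_n = 0.75 × 469 × 706.86 × 4 × 2 = 1989.1 kN.
Bearing (8 mm plate, F_u = 450 MPa): end bolts L_c = 70 − 33/2 = 53.5, R_n = min(1.2×53.5×8×450, 2.4×30×8×450) = 231.12 kN/bolt; interior L_c = 102 − 33 = 69, R_n = 259.2 kN/bolt. φR_n = 0.75 × (2×231.12 + 2×259.2) = 735.5 kN.
Tension rupture (net): A_n = (233 − 2×35)×8 = 1304 mm² (U = 1.0, A_e = A_n). φR_n = 0.75 × 450 × 1304 = 440.1 kN.
Block shear: shear path 2×[70+1×102] = 2×172 mm, A_gv = 2752, A_nv = 2×(172 − 1.5×35)×8 = 1912 mm²; tension across gage: (78 − 1×35)×8 = 344 mm². R_n = min(0.6×450×1912, 0.6×345×2752) + 1.0×450×344 = min(516.24, 569.66) + 154.8 = 671.04 kN. φR_n = 0.75 × 671.04 = 503.3 kN.
Governing: min(1989.1, 735.5, 440.1, 503.3) = 440.1 kN → net-section rupture.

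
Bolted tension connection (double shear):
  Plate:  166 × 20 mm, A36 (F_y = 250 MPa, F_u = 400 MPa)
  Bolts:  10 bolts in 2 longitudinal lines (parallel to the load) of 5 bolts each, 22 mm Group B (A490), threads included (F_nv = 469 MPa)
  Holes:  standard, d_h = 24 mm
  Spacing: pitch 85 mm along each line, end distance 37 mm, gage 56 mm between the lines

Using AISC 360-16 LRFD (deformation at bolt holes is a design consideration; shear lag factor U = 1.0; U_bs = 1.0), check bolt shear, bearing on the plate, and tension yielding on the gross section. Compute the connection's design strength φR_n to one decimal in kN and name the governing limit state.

747.0 kN (gross-section yield governs)

Bolt shear: A_b = π(22)²/4 = 380.13 mm². φR_n = 0.75 × 469 × 380.13 × 10 × 2 = 2674.2 kN.
Bearing (20 mm plate, F_u = 400 MPa): end bolts L_c = 37 − 24/2 = 25, R_n = min(1.2×25×20×400, 2.4×22×20×400) = 240 kN/bolt; interior L_c = 85 − 24 = 61, R_n = 422.4 kN/bolt. φR_n = 0.75 × (2×240 + 8×422.4) = 2894.4 kN.
Tension yield (gross): A_g = 166×20 = 3320 mm². φR_n = 0.90 × 250 × 3320 = 747.0 kN.
Governing: min(2674.2, 2894.4, 747.0) = 747.0 kN → gross-section yield.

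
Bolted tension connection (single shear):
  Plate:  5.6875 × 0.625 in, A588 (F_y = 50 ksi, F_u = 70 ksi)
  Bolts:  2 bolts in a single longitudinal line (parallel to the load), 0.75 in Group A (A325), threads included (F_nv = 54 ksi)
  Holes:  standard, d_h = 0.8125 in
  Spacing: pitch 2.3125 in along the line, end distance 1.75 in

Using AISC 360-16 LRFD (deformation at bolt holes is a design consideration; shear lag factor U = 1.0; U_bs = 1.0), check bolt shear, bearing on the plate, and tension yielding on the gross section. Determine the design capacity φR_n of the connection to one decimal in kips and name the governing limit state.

Bolt shear: A_b = π(0.75)²/4 = 0.44179 in². φR_n = 0.75 × 54 × 0.44179 × 2 × 1 = 35.8 kips.
Bearing (0.625 in plate, F_u = 70 ksi): end bolts L_c = 1.75 − 0.8125/2 = 1.34375, R_n = min(1.2×1.34375×0.625×70, 2.4×0.75×0.625×70) = 70.547 kips/bolt; interior L_c = 2.3125 − 0.8125 = 1.5, R_n = 78.75 kips/bolt. φR_n = 0.75 × (1×70.547 + 1×78.75) = 112.0 kips.
Tension yield (gross): A_g = 5.6875×0.625 = 3.5547 in². φR_n = 0.90 × 50 × 3.5547 = 160.0 kips.
Governing: min(35.8, 112.0, 160.0) = 35.8 kips → bolt shear.

35.8 kips (bolt shear governs)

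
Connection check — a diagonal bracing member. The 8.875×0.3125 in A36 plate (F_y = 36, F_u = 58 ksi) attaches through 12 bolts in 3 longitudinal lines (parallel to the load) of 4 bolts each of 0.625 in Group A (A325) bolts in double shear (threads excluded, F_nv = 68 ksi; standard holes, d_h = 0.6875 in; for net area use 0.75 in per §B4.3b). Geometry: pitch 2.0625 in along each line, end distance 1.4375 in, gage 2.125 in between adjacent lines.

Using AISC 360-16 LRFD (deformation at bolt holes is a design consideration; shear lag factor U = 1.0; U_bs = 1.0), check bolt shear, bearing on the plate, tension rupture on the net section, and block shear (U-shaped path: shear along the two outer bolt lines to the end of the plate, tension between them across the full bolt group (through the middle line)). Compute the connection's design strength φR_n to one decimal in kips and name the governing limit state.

Bolt shear: A_b = π(0.625)²/4 = 0.3068 in². φR_n = 0.75 × 68 × 0.3068 × 12 × 2 = 375.5 kips.
Bearing (0.3125 in plate, F_u = 58 ksi): end bolts L_c = 1.4375 − 0.6875/2 = 1.09375, R_n = min(1.2×1.09375×0.3125×58, 2.4×0.625×0.3125×58) = 23.789 kips/bolt; interior L_c = 2.0625 − 0.6875 = 1.375, R_n = 27.188 kips/bolt. φR_n = 0.75 × (3×23.789 + 9×27.188) = 237.0 kips.
Tension rupture (net): A_n = (8.875 − 3×0.75)×0.3125 = 2.0703 in² (U = 1.0, A_e = A_n). φR_n = 0.75 × 58 × 2.0703 = 90.1 kips.
Block shear: shear path 2×[1.4375+3×2.0625] = 2×7.625 in, A_gv = 4.7656, A_nv = 2×(7.625 − 3.5×0.75)×0.3125 = 3.125 in²; tension across gage: (4.25 − 2×0.75)×0.3125 = 0.85938 in². R_n = min(0.6×58×3.125, 0.6×36×4.7656) + 1.0×58×0.85938 = min(108.75, 102.94) + 49.844 = 152.78 kips. φR_n = 0.75 × 152.78 = 114.6 kips.
Governing: min(375.5, 237.0, 90.1, 114.6) = 90.1 kips → net-section rupture.

90.1 kips (net-section rupture governs)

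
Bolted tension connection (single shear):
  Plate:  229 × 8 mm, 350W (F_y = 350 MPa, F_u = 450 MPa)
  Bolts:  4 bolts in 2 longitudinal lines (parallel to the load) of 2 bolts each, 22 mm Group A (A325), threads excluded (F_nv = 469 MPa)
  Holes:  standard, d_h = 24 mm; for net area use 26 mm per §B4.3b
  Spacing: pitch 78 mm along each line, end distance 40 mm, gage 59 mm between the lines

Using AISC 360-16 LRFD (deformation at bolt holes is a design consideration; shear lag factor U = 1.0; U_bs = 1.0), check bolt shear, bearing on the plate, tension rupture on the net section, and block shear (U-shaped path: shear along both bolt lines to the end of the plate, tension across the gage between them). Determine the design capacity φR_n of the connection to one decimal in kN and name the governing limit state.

345.1 kN (block shear governs)

Bolt shear: A_b = π(22)²/4 = 380.13 mm². φR_n = 0.75 × 469 × 380.13 × 4 × 1 = 534.8 kN.
Bearing (8 mm plate, F_u = 450 MPa): end bolts L_c = 40 − 24/2 = 28, R_n = min(1.2×28×8×450, 2.4×22×8×450) = 120.96 kN/bolt; interior L_c = 78 − 24 = 54, R_n = 190.08 kN/bolt. φR_n = 0.75 × (2×120.96 + 2×190.08) = 466.6 kN.
Tension rupture (net): A_n = (229 − 2×26)×8 = 1416 mm² (U = 1.0, A_e = A_n). φR_n = 0.75 × 450 × 1416 = 477.9 kN.
Block shear: shear path 2×[40+1×78] = 2×118 mm, A_gv = 1888, A_nv = 2×(118 − 1.5×26)×8 = 1264 mm²; tension across gage: (59 − 1×26)×8 = 264 mm². R_n = min(0.6×450×1264, 0.6×350×1888) + 1.0×450×264 = min(341.28, 396.48) + 118.8 = 460.08 kN. φR_n = 0.75 × 460.08 = 345.1 kN.
Governing: min(534.8, 466.6, 477.9, 345.1) = 345.1 kN → block shear.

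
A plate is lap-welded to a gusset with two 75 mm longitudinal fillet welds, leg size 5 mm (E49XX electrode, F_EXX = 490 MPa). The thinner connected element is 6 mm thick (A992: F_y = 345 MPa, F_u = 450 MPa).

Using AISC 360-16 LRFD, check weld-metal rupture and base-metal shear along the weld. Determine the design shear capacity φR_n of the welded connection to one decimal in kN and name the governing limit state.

116.9 kN (weld metal governs)

Weld metal: throat = 0.707×5 = 3.535 mm, L = 2×75 = 150 mm. φR_n = 0.75 × 0.6 × 490 × 3.535 × 150 = 116.9 kN.
Base metal shear (6 mm plate): yield φR_n = 1.0×0.6×345×6×150 = 186.3 kN; rupture φR_n = 0.75×0.6×450×6×150 = 182.3 kN; take 182.3 kN (rupture).
Governing: min(116.9, 182.3) = 116.9 kN → weld metal.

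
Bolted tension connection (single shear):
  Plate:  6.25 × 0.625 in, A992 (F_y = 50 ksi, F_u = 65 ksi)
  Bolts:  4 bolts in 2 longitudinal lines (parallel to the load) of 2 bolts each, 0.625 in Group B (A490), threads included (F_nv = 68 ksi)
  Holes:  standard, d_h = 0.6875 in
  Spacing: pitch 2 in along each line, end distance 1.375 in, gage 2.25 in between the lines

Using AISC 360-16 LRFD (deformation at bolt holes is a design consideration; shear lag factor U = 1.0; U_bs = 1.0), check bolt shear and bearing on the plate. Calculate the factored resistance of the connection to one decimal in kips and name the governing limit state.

62.6 kips (bolt shear governs)

Bolt shear: A_b = π(0.625)²/4 = 0.3068 in². φR_n = 0.75 × 68 × 0.3068 × 4 × 1 = 62.6 kips.
Bearing (0.625 in plate, F_u = 65 ksi): end bolts L_c = 1.375 − 0.6875/2 = 1.03125, R_n = min(1.2×1.03125×0.625×65, 2.4×0.625×0.625×65) = 50.273 kips/bolt; interior L_c = 2 − 0.6875 = 1.3125, R_n = 60.938 kips/bolt. φR_n = 0.75 × (2×50.273 + 2×60.938) = 166.8 kips.
Governing: min(62.6, 166.8) = 62.6 kips → bolt shear.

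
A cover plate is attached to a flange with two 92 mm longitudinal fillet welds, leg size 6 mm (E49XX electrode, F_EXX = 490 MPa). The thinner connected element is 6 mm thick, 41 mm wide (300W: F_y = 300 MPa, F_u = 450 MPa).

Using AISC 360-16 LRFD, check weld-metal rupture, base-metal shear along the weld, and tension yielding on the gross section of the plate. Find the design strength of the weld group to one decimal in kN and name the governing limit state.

Weld metal: throat = 0.707×6 = 4.242 mm, L = 2×92 = 184 mm. φR_n = 0.75 × 0.6 × 490 × 4.242 × 184 = 172.1 kN.
Base metal shear (6 mm plate): yield φR_n = 1.0×0.6×300×6×184 = 198.7 kN; rupture φR_n = 0.75×0.6×450×6×184 = 223.6 kN; take 198.7 kN (yield).
Tension yield (gross): A_g = 41×6 = 246 mm². φR_n = 0.90 × 300 × 246 = 66.4 kN.
Governing: min(172.1, 198.7, 66.4) = 66.4 kN → gross-section yield.

66.4 kN (gross-section yield governs)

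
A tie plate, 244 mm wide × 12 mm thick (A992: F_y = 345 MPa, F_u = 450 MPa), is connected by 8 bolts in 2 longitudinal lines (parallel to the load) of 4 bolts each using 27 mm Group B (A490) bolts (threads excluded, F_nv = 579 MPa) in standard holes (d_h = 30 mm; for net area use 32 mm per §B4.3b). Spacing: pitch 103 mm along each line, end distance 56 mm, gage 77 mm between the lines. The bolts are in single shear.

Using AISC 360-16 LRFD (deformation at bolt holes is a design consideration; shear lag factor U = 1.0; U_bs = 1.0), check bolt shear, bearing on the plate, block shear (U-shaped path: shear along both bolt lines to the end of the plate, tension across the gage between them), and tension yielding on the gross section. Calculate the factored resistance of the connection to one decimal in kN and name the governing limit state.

Bolt shear: A_b = π(27)²/4 = 572.56 mm². φR_n = 0.75 × 579 × 572.56 × 8 × 1 = 1989.1 kN.
Bearing (12 mm plate, F_u = 450 MPa): end bolts L_c = 56 − 30/2 = 41, R_n = min(1.2×41×12×450, 2.4×27×12×450) = 265.68 kN/bolt; interior L_c = 103 − 30 = 73, R_n = 349.92 kN/bolt. φR_n = 0.75 × (2×265.68 + 6×349.92) = 1973.2 kN.
Block shear: shear path 2×[56+3×103] = 2×365 mm, A_gv = 8760, A_nv = 2×(365 − 3.5×32)×12 = 6072 mm²; tension across gage: (77 − 1×32)×12 = 540 mm². R_n = min(0.6×450×6072, 0.6×345×8760) + 1.0×450×540 = min(1639.4, 1813.3) + 243 = 1882.4 kN. φR_n = 0.75 × 1882.4 = 1411.8 kN.
Tension yield (gross): A_g = 244×12 = 2928 mm². φR_n = 0.90 × 345 × 2928 = 909.1 kN.
Governing: min(1989.1, 1973.2, 1411.8, 909.1) = 909.1 kN → gross-section yield.

909.1 kN (gross-section yield governs)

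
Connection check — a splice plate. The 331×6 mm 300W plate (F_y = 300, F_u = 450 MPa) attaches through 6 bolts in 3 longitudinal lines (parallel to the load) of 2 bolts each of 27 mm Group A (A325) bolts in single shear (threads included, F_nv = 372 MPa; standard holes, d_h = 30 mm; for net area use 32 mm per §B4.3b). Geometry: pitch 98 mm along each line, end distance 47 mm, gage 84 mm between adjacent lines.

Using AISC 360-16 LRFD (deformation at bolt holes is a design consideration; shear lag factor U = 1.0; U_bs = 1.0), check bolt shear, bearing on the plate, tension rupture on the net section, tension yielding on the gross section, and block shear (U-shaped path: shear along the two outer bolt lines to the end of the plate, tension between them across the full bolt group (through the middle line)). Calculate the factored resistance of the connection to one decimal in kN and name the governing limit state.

Bolt shear: A_b = π(27)²/4 = 572.56 mm². φR_n = 0.75 × 372 × 572.56 × 6 × 1 = 958.5 kN.
Bearing (6 mm plate, F_u = 450 MPa): end bolts L_c = 47 − 30/2 = 32, R_n = min(1.2×32×6×450, 2.4×27×6×450) = 103.68 kN/bolt; interior L_c = 98 − 30 = 68, R_n = 174.96 kN/bolt. φR_n = 0.75 × (3×103.68 + 3×174.96) = 626.9 kN.
Tension rupture (net): A_n = (331 − 3×32)×6 = 1410 mm² (U = 1.0, A_e = A_n). φR_n = 0.75 × 450 × 1410 = 475.9 kN.
Tension yield (gross): A_g = 331×6 = 1986 mm². φR_n = 0.90 × 300 × 1986 = 536.2 kN.
Block shear: shear path 2×[47+1×98] = 2×145 mm, A_gv = 1740, A_nv = 2×(145 − 1.5×32)×6 = 1164 mm²; tension across gage: (168 − 2×32)×6 = 624 mm². R_n = min(0.6×450×1164, 0.6×300×1740) + 1.0×450×624 = min(314.28, 313.2) + 280.8 = 594 kN. φR_n = 0.75 × 594 = 445.5 kN.
Governing: min(958.5, 626.9, 475.9, 536.2, 445.5) = 445.5 kN → block shear.

445.5 kN (block shear governs)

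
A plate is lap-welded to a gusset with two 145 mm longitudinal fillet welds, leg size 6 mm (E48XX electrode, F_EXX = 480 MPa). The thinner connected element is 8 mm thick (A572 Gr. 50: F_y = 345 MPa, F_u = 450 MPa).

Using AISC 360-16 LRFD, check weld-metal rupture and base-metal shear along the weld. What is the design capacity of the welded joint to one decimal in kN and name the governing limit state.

265.7 kN (weld metal governs)

Weld metal: throat = 0.707×6 = 4.242 mm, L = 2×145 = 290 mm. φR_n = 0.75 × 0.6 × 480 × 4.242 × 290 = 265.7 kN.
Base metal shear (8 mm plate): yield φR_n = 1.0×0.6×345×8×290 = 480.2 kN; rupture φR_n = 0.75×0.6×450×8×290 = 469.8 kN; take 469.8 kN (rupture).
Governing: min(265.7, 469.8) = 265.7 kN → weld metal.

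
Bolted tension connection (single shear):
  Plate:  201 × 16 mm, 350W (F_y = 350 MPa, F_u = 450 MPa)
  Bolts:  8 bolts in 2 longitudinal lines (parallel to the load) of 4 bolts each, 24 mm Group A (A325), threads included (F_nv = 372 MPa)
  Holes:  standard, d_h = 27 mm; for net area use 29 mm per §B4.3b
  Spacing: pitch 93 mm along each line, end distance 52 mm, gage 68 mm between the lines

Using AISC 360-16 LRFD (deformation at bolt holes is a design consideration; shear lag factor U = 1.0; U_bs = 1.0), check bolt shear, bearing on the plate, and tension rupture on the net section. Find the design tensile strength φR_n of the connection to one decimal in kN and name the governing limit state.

772.2 kN (net-section rupture governs)

Bolt shear: A_b = π(24)²/4 = 452.39 mm². φR_n = 0.75 × 372 × 452.39 × 8 × 1 = 1009.7 kN.
Bearing (16 mm plate, F_u = 450 MPa): end bolts L_c = 52 − 27/2 = 38.5, R_n = min(1.2×38.5×16×450, 2.4×24×16×450) = 332.64 kN/bolt; interior L_c = 93 − 27 = 66, R_n = 414.72 kN/bolt. φR_n = 0.75 × (2×332.64 + 6×414.72) = 2365.2 kN.
Tension rupture (net): A_n = (201 − 2×29)×16 = 2288 mm² (U = 1.0, A_e = A_n). φR_n = 0.75 × 450 × 2288 = 772.2 kN.
Governing: min(1009.7, 2365.2, 772.2) = 772.2 kN → net-section rupture.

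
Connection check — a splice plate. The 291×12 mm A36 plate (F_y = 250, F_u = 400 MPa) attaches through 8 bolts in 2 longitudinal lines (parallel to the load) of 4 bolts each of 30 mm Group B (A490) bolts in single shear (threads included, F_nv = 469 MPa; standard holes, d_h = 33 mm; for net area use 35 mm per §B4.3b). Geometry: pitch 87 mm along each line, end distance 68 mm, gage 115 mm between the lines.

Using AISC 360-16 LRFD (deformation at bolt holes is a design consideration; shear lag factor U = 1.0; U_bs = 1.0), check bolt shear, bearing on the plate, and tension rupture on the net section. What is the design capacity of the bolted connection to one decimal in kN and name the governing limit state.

Bolt shear: A_b = π(30)²/4 = 706.86 mm². φR_n = 0.75 × 469 × 706.86 × 8 × 1 = 1989.1 kN.
Bearing (12 mm plate, F_u = 400 MPa): end bolts L_c = 68 − 33/2 = 51.5, R_n = min(1.2×51.5×12×400, 2.4×30×12×400) = 296.64 kN/bolt; interior L_c = 87 − 33 = 54, R_n = 311.04 kN/bolt. φR_n = 0.75 × (2×296.64 + 6×311.04) = 1844.6 kN.
Tension rupture (net): A_n = (291 − 2×35)×12 = 2652 mm² (U = 1.0, A_e = A_n). φR_n = 0.75 × 400 × 2652 = 795.6 kN.
Governing: min(1989.1, 1844.6, 795.6) = 795.6 kN → net-section rupture.

795.6 kN (net-section rupture governs)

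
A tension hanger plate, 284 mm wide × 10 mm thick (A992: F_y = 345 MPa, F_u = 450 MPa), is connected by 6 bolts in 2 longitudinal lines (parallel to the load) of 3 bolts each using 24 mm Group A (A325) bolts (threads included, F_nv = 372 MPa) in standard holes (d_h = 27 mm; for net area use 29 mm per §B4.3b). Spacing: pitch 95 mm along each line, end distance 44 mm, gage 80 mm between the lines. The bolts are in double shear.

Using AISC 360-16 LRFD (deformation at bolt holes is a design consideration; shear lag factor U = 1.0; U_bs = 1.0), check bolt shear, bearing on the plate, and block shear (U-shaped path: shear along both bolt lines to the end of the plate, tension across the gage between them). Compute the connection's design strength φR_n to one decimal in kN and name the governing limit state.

826.2 kN (block shear governs)

Bolt shear: A_b = π(24)²/4 = 452.39 mm². φR_n = 0.75 × 372 × 452.39 × 6 × 2 = 1514.6 kN.
Bearing (10 mm plate, F_u = 450 MPa): end bolts L_c = 44 − 27/2 = 30.5, R_n = min(1.2×30.5×10×450, 2.4×24×10×450) = 164.7 kN/bolt; interior L_c = 95 − 27 = 68, R_n = 259.2 kN/bolt. φR_n = 0.75 × (2×164.7 + 4×259.2) = 1024.7 kN.
Block shear: shear path 2×[44+2×95] = 2×234 mm, A_gv = 4680, A_nv = 2×(234 − 2.5×29)×10 = 3230 mm²; tension across gage: (80 − 1×29)×10 = 510 mm². R_n = min(0.6×450×3230, 0.6×345×4680) + 1.0×450×510 = min(872.1, 968.76) + 229.5 = 1101.6 kN. φR_n = 0.75 × 1101.6 = 826.2 kN.
Governing: min(1514.6, 1024.7, 826.2) = 826.2 kN → block shear.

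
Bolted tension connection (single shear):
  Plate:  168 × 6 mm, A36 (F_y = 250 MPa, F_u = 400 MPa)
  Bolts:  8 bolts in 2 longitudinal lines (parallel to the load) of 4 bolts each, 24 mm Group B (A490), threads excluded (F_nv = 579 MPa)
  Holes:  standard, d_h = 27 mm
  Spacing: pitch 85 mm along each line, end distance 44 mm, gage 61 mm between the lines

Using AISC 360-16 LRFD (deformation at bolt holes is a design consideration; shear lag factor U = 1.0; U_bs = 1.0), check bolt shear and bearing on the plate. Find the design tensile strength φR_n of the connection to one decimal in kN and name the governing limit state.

Bolt shear: A_b = π(24)²/4 = 452.39 mm². φR_n = 0.75 × 579 × 452.39 × 8 × 1 = 1571.6 kN.
Bearing (6 mm plate, F_u = 400 MPa): end bolts L_c = 44 − 27/2 = 30.5, R_n = min(1.2×30.5×6×400, 2.4×24×6×400) = 87.84 kN/bolt; interior L_c = 85 − 27 = 58, R_n = 138.24 kN/bolt. φR_n = 0.75 × (2×87.84 + 6×138.24) = 753.8 kN.
Governing: min(1571.6, 753.8) = 753.8 kN → bearing.

753.8 kN (bearing governs)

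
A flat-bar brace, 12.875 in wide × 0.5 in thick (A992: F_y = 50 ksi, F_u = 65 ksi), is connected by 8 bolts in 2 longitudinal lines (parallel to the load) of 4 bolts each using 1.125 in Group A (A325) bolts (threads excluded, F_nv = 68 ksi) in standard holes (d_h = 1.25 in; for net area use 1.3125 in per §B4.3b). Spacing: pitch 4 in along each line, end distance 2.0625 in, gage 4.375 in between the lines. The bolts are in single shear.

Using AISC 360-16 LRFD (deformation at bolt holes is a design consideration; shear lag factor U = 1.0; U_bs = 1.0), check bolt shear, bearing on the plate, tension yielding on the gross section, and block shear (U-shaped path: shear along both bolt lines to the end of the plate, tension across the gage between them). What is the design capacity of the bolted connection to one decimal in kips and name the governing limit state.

289.7 kips (gross-section yield governs)

Bolt shear: A_b = π(1.125)²/4 = 0.99402 in². φR_n = 0.75 × 68 × 0.99402 × 8 × 1 = 405.6 kips.
Bearing (0.5 in plate, F_u = 65 ksi): end bolts L_c = 2.0625 − 1.25/2 = 1.4375, R_n = min(1.2×1.4375×0.5×65, 2.4×1.125×0.5×65) = 56.063 kips/bolt; interior L_c = 4 − 1.25 = 2.75, R_n = 87.75 kips/bolt. φR_n = 0.75 × (2×56.063 + 6×87.75) = 479.0 kips.
Tension yield (gross): A_g = 12.875×0.5 = 6.4375 in². φR_n = 0.90 × 50 × 6.4375 = 289.7 kips.
Block shear: shear path 2×[2.0625+3×4] = 2×14.0625 in, A_gv = 14.063, A_nv = 2×(14.0625 − 3.5×1.3125)×0.5 = 9.4688 in²; tension across gage: (4.375 − 1×1.3125)×0.5 = 1.5313 in². R_n = min(0.6×65×9.4688, 0.6×50×14.063) + 1.0×65×1.5313 = min(369.28, 421.89) + 99.535 = 468.82 kips. φR_n = 0.75 × 468.82 = 351.6 kips.
Governing: min(405.6, 479.0, 289.7, 351.6) = 289.7 kips → gross-section yield.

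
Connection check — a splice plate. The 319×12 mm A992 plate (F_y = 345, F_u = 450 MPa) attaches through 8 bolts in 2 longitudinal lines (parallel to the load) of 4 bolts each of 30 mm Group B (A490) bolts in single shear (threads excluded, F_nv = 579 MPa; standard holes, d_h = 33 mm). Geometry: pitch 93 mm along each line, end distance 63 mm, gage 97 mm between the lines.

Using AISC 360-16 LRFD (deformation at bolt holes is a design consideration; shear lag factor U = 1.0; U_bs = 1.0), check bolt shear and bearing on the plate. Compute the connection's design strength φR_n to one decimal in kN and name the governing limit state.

2201.6 kN (bearing governs)

Bolt shear: A_b = π(30)²/4 = 706.86 mm². φR_n = 0.75 × 579 × 706.86 × 8 × 1 = 2455.6 kN.
Bearing (12 mm plate, F_u = 450 MPa): end bolts L_c = 63 − 33/2 = 46.5, R_n = min(1.2×46.5×12×450, 2.4×30×12×450) = 301.32 kN/bolt; interior L_c = 93 − 33 = 60, R_n = 388.8 kN/bolt. φR_n = 0.75 × (2×301.32 + 6×388.8) = 2201.6 kN.
Governing: min(2455.6, 2201.6) = 2201.6 kN → bearing.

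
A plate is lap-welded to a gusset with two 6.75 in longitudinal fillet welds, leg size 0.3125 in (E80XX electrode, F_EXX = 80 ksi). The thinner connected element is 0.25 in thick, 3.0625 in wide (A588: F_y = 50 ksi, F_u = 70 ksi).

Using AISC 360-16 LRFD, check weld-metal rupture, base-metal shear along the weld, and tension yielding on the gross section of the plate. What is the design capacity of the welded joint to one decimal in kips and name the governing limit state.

Weld metal: throat = 0.707×0.3125 = 0.22094 in, L = 2×6.75 = 13.5 in. φR_n = 0.75 × 0.6 × 80 × 0.22094 × 13.5 = 107.4 kips.
Base metal shear (0.25 in plate): yield φR_n = 1.0×0.6×50×0.25×13.5 = 101.3 kips; rupture φR_n = 0.75×0.6×70×0.25×13.5 = 106.3 kips; take 101.3 kips (yield).
Tension yield (gross): A_g = 3.0625×0.25 = 0.76563 in². φR_n = 0.90 × 50 × 0.76563 = 34.5 kips.
Governing: min(107.4, 101.3, 34.5) = 34.5 kips → gross-section yield.

34.5 kips (gross-section yield governs)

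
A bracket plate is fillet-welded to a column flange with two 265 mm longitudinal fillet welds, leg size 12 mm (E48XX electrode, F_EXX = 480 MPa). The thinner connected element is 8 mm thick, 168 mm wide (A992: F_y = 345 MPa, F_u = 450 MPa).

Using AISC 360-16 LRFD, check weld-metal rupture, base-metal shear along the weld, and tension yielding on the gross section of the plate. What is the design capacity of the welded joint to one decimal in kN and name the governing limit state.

417.3 kN (gross-section yield governs)

Weld metal: throat = 0.707×12 = 8.484 mm, L = 2×265 = 530 mm. φR_n = 0.75 × 0.6 × 480 × 8.484 × 530 = 971.2 kN.
Base metal shear (8 mm plate): yield φR_n = 1.0×0.6×345×8×530 = 877.7 kN; rupture φR_n = 0.75×0.6×450×8×530 = 858.6 kN; take 858.6 kN (rupture).
Tension yield (gross): A_g = 168×8 = 1344 mm². φR_n = 0.90 × 345 × 1344 = 417.3 kN.
Governing: min(971.2, 858.6, 417.3) = 417.3 kN → gross-section yield.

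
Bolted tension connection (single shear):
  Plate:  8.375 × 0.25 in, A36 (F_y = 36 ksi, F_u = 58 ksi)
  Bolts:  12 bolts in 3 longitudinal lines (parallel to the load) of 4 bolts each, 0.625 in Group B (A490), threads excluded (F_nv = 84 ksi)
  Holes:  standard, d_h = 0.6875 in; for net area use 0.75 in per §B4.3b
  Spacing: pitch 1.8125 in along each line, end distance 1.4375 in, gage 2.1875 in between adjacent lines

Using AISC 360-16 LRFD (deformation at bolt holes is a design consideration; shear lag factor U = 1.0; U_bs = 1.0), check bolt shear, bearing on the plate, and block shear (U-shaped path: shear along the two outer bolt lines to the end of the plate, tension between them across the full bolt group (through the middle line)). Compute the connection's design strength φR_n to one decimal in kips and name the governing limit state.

Bolt shear: A_b = π(0.625)²/4 = 0.3068 in². φR_n = 0.75 × 84 × 0.3068 × 12 × 1 = 231.9 kips.
Bearing (0.25 in plate, F_u = 58 ksi): end bolts L_c = 1.4375 − 0.6875/2 = 1.09375, R_n = min(1.2×1.09375×0.25×58, 2.4×0.625×0.25×58) = 19.031 kips/bolt; interior L_c = 1.8125 − 0.6875 = 1.125, R_n = 19.575 kips/bolt. φR_n = 0.75 × (3×19.031 + 9×19.575) = 175.0 kips.
Block shear: shear path 2×[1.4375+3×1.8125] = 2×6.875 in, A_gv = 3.4375, A_nv = 2×(6.875 − 3.5×0.75)×0.25 = 2.125 in²; tension across gage: (4.375 − 2×0.75)×0.25 = 0.71875 in². R_n = min(0.6×58×2.125, 0.6×36×3.4375) + 1.0×58×0.71875 = min(73.95, 74.25) + 41.688 = 115.64 kips. φR_n = 0.75 × 115.64 = 86.7 kips.
Governing: min(231.9, 175.0, 86.7) = 86.7 kips → block shear.

86.7 kips (block shear governs)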